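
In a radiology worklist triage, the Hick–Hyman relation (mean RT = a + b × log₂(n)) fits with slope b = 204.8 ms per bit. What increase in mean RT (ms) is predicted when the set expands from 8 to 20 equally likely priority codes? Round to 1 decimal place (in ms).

270.7 ms

ΔRT = (a + b log₂ n₂) − (a + b log₂ n₁) = b·(log₂ n₂ − log₂ n₁).
log₂(20) − log₂(8) = 4.3219 − 3 = 1.3219.
ΔRT = 204.8 × 1.3219 = 270.731 ms.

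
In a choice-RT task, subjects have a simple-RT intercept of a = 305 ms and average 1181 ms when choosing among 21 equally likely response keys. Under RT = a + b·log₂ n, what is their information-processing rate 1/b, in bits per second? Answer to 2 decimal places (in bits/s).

Choice component = 1181 − 305 = 876 ms over log₂(21) = 4.3923 bits.
b = 876 / 4.3923 = 199.439 ms/bit, so 1/b = 5.014 bits/s.

5.01 bits/s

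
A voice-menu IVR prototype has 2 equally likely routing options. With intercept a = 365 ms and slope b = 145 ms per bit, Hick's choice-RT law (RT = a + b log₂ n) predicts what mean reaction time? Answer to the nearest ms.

log₂(2) = 1 bits, so RT = 365 + 145 × 1 ≈ 510.000 ms.

510 ms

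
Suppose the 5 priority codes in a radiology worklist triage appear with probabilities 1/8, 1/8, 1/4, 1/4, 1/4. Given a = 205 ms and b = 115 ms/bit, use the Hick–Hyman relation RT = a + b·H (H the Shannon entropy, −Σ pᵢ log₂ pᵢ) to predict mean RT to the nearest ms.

464 ms

H = −Σ pᵢ log₂ pᵢ = 0.125·3 + 0.125·3 + 0.25·2 + 0.25·2 + 0.25·2 = 2.250 bits.
RT = 205 + 115 × 2.250 = 463.75 ms.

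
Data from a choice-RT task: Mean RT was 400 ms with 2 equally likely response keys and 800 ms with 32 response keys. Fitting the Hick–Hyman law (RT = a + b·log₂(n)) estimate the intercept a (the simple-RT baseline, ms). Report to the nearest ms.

b = (RT₂ − RT₁)/(log₂ n₂ − log₂ n₁) = (800 − 400)/(5 − 1) = 100 ms/bit.
a = RT₁ − b·log₂ n₁ = 400 − 100 × 1 = 300.000 ms.

300 ms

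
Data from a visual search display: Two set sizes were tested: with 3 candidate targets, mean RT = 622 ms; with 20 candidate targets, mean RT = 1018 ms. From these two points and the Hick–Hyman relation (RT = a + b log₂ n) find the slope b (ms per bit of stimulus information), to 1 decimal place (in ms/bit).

144.7 ms/bit

b = (RT₂ − RT₁)/(log₂ n₂ − log₂ n₁) = (1018 − 622)/(4.3219 − 1.5850) = 144.686 ms/bit.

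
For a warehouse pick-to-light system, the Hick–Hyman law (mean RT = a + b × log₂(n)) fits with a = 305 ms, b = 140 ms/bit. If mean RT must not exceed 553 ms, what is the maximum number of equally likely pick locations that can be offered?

3

Set 305 + 140·log₂ n ≤ 553 → log₂ n ≤ (553 − 305)/140 = 1.7714.
So n ≤ 2^1.7714 = 3.414; the largest integer n is 3.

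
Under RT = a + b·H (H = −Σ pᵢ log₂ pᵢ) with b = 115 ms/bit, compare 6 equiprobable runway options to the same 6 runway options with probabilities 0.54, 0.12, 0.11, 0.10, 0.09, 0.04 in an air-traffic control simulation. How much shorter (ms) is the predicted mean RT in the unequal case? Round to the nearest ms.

The RT saving is b·ΔH. Equiprobable H₀ = log₂(6) = 2.5850 bits; with the given probabilities H = 2.0280 bits.
b·(H₀ − H) = 115 × (2.5850 − 2.0280) = 64.05 ms.

64 ms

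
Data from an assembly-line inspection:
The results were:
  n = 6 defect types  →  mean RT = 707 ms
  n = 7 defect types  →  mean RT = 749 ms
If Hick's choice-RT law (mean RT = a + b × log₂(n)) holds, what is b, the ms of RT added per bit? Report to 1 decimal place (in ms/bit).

188.9 ms/bit

Slope: b = (749 − 707) / (log₂ 7 − log₂ 6) = 42/0.2224 = 188.855 ms/bit.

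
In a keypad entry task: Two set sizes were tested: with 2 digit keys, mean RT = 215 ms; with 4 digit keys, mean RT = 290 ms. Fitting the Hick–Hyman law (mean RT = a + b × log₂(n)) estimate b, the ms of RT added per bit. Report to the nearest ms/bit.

Slope: b = (290 − 215) / (log₂ 4 − log₂ 2) = 75/1.0000 = 75 ms/bit.

75 ms/bit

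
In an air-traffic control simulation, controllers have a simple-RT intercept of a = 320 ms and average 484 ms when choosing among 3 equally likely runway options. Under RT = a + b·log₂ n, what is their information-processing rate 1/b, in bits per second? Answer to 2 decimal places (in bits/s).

Choice component = 484 − 320 = 164 ms over log₂(3) = 1.5850 bits.
b = 164 / 1.5850 = 103.472 ms/bit, so 1/b = 9.664 bits/s.

9.66 bits/s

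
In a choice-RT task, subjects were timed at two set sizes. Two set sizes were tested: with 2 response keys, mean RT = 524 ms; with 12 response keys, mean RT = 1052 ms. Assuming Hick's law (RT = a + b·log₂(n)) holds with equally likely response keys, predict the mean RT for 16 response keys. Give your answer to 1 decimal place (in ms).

With log₂ n on the abscissa the relation is linear; from the two conditions:
  b = (1052 − 524) / (log₂ 12 − log₂ 2) = 528 / (3.5850 − 1) = 204.258 ms/bit
  a = 524 − 204.258 × 1 = 319.742 ms
Then RT(16) = 319.742 + 204.258 × log₂ 16 = 319.742 + 204.258 × 4 ≈ 1136.775 ms.

1136.8 ms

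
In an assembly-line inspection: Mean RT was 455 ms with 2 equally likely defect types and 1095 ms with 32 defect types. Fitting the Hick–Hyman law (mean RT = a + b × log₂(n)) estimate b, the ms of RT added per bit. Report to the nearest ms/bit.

b = (RT₂ − RT₁)/(log₂ n₂ − log₂ n₁) = (1095 − 455)/(5 − 1) = 160 ms/bit.

160 ms/bit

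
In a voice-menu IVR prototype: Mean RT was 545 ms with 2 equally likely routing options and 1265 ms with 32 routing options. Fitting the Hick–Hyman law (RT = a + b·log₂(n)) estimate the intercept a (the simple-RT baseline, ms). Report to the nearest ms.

The slope on a log₂ axis is (1265 − 545) / (5 − 1) = 180 ms/bit.
Intercept: a = 545 − 180·log₂(2) = 365.000 ms.

365 ms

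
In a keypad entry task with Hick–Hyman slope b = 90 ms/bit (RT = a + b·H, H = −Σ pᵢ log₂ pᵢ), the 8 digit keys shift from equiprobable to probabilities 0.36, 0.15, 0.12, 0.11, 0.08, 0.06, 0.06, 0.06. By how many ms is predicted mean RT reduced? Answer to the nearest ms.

29 ms

The RT saving is b·ΔH. Equiprobable H₀ = log₂(8) = 3.0000 bits; with the given probabilities H = 2.6806 bits.
b·(H₀ − H) = 90 × (3.0000 − 2.6806) = 28.74 ms.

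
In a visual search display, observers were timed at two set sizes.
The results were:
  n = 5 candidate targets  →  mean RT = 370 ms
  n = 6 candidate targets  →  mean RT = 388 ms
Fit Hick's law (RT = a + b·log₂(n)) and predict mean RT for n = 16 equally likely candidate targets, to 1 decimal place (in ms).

484.8 ms

Fit slope and intercept:
  b = (388 − 370) / (log₂ 6 − log₂ 5) = 18 / (2.5850 − 2.3219) = 68.432 ms/bit
  a = 370 − 68.432 × 2.3219 = 211.106 ms
Then RT(16) = 211.106 + 68.432 × log₂ 16 = 211.106 + 68.432 × 4 ≈ 484.834 ms.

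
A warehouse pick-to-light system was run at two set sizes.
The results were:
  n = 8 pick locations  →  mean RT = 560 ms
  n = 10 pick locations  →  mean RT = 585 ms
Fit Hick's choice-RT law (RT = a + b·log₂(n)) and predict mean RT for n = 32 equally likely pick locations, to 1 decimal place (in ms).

715.3 ms

Solve the two-equation system in a and b:
  b = (585 − 560) / (log₂ 10 − log₂ 8) = 25 / (3.3219 − 3) = 77.657 ms/bit
  a = 560 − 77.657 × 3 = 327.029 ms
Then RT(32) = 327.029 + 77.657 × log₂ 32 = 327.029 + 77.657 × 5 ≈ 715.314 ms.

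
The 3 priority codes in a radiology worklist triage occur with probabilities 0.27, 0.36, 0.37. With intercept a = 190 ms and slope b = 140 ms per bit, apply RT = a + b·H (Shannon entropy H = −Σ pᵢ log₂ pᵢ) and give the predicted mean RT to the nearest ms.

410 ms

Entropy contributions −pᵢ log₂ pᵢ: 0.5100, 0.5306, 0.5307; sum H = 1.5714 bits.
RT = a + bH = 190 + 140·1.5714 = 409.99 ms.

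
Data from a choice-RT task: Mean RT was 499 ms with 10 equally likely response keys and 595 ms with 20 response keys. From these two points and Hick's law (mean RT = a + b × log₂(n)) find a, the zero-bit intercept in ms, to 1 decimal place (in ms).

180.1 ms

Slope: b = (595 − 499) / (log₂ 20 − log₂ 10) = 96/1.0000 = 96.000 ms/bit.
Intercept: a = 499 − 96.000·log₂(10) = 180.095 ms.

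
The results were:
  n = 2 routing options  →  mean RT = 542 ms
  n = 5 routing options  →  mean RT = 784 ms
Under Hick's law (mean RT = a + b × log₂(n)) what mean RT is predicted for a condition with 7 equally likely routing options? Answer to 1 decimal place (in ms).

872.9 ms

Solve the two-equation system in a and b:
  b = (784 − 542) / (log₂ 5 − log₂ 2) = 242 / (2.3219 − 1) = 183.066 ms/bit
  a = 542 − 183.066 × 1 = 358.934 ms
Then RT(7) = 358.934 + 183.066 × log₂ 7 = 358.934 + 183.066 × 2.8074 ≈ 872.865 ms.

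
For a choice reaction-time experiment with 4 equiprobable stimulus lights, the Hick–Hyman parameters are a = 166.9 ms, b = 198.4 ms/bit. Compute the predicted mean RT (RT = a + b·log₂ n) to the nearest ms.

log₂(4) = 2 bits, so RT = 166.9 + 198.4 × 2 ≈ 563.700 ms.

564 ms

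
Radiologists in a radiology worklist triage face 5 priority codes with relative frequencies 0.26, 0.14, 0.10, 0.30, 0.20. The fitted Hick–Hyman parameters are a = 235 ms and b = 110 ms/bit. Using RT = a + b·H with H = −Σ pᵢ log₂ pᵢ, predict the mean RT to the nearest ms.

479 ms

Entropy contributions −pᵢ log₂ pᵢ: 0.5053, 0.3971, 0.3322, 0.5211, 0.4644; sum H = 2.2201 bits.
RT = a + bH = 235 + 110·2.2201 = 479.21 ms.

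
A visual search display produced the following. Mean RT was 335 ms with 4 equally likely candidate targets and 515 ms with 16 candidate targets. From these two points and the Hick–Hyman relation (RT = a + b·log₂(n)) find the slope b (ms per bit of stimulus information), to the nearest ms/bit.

90 ms/bit

The slope on a log₂ axis is (515 − 335) / (4 − 2) = 90 ms/bit.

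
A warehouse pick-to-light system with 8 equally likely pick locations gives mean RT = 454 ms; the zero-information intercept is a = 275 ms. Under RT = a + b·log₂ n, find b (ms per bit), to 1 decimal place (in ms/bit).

59.7 ms/bit

log₂(8) = 3 bits.
b = (RT − a)/log₂ n = (454 − 275) / 3 = 59.667 ms/bit.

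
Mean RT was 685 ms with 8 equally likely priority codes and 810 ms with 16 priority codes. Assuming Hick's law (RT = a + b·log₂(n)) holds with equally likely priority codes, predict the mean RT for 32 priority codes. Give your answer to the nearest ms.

Solve the two-equation system in a and b:
  b = (810 − 685) / (log₂ 16 − log₂ 8) = 125 / (4 − 3) = 125 ms/bit
  a = 685 − 125 × 3 = 310 ms
Then RT(32) = 310 + 125 × log₂ 32 = 310 + 125 × 5 ≈ 935.000 ms.

935 ms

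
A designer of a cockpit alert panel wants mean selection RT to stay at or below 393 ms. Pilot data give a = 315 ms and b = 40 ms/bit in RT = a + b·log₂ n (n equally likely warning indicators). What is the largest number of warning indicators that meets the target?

3

40·log₂ n ≤ 393 − 315 = 78, giving log₂ n ≤ 1.9500 and n ≤ 3.864. The largest whole number is 3.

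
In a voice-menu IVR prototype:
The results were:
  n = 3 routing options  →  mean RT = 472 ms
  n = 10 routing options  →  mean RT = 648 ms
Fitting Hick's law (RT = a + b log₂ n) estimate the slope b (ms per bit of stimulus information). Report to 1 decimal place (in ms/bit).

Slope: b = (648 − 472) / (log₂ 10 − log₂ 3) = 176/1.7370 = 101.326 ms/bit.

101.3 ms/bit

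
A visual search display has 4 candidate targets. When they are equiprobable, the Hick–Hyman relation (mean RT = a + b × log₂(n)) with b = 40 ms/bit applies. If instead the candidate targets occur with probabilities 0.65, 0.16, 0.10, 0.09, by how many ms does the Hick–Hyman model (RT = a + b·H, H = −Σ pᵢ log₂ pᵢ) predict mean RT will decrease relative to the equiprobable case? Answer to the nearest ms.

21 ms

The RT saving is b·ΔH. Equiprobable H₀ = log₂(4) = 2.0000 bits; with the given probabilities H = 1.4718 bits.
b·(H₀ − H) = 40 × (2.0000 − 1.4718) = 21.13 ms.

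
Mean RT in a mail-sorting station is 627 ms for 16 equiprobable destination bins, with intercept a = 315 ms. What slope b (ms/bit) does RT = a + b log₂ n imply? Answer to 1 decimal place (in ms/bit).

78.0 ms/bit

log₂(16) = 4 bits.
b = (RT − a)/log₂ n = (627 − 315) / 4 = 78.000 ms/bit.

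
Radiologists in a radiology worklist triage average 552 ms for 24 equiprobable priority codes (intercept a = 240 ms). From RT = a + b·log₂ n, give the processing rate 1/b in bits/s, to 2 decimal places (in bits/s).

14.70 bits/s

b = (552 − 240)/log₂ 24 = 312/4.5850 = 68.049 ms per bit = 0.06805 s/bit; the reciprocal is 14.695 bits/s.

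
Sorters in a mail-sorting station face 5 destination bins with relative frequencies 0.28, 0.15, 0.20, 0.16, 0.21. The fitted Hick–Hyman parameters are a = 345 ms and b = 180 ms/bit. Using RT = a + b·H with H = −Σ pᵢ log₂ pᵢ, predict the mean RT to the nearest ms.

Entropy contributions −pᵢ log₂ pᵢ: 0.5142, 0.4105, 0.4644, 0.4230, 0.4728; sum H = 2.2850 bits.
RT = a + bH = 345 + 180·2.2850 = 756.30 ms.

756 ms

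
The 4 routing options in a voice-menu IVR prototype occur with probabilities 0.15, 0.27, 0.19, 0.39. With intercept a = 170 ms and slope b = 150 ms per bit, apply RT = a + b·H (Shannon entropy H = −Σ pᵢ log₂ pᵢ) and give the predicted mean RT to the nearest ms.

456 ms

H = 0.15·log₂(1/0.15) + 0.27·log₂(1/0.27) + 0.19·log₂(1/0.19) + 0.39·log₂(1/0.39) = 1.9056 bits.
RT = 170 + 150 × 1.9056 = 455.84 ms.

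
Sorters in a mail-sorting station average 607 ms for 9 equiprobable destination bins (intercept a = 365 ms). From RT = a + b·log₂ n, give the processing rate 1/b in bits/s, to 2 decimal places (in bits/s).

13.10 bits/s

Choice component = 607 − 365 = 242 ms over log₂(9) = 3.1699 bits.
b = 242 / 3.1699 = 76.343 ms/bit, so 1/b = 13.099 bits/s.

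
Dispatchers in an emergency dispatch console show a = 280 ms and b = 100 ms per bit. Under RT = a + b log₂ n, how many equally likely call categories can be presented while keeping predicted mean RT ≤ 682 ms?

16

100·log₂ n ≤ 682 − 280 = 402, giving log₂ n ≤ 4.0200 and n ≤ 16.223. The largest whole number is 16.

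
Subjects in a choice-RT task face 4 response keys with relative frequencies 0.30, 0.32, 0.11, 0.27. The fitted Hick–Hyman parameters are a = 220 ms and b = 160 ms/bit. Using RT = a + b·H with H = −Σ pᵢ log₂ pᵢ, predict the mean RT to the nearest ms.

525 ms

Entropy contributions −pᵢ log₂ pᵢ: 0.5211, 0.5260, 0.3503, 0.5100; sum H = 1.9074 bits.
RT = a + bH = 220 + 160·1.9074 = 525.19 ms.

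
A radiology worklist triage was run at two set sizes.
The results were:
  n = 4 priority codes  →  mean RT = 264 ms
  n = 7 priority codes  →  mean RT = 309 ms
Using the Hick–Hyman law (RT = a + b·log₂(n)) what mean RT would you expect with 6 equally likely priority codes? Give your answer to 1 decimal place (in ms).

296.6 ms

Fit slope and intercept:
  b = (309 − 264) / (log₂ 7 − log₂ 4) = 45 / (2.8074 − 2) = 55.738 ms/bit
  a = 264 − 55.738 × 2 = 152.525 ms
Then RT(6) = 152.525 + 55.738 × log₂ 6 = 152.525 + 55.738 × 2.5850 ≈ 296.604 ms.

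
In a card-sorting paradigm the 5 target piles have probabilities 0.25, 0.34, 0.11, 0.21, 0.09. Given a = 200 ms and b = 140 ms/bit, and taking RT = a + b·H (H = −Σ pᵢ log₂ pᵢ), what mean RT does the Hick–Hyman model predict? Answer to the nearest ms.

H = 0.25·log₂(1/0.25) + 0.34·log₂(1/0.34) + 0.11·log₂(1/0.11) + 0.21·log₂(1/0.21) + 0.09·log₂(1/0.09) = 2.1649 bits.
RT = 200 + 140 × 2.1649 = 503.09 ms.

503 ms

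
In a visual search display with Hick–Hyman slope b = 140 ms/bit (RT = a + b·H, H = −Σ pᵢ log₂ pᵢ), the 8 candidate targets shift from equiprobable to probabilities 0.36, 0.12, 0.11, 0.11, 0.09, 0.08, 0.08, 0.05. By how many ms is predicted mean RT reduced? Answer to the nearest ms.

Equiprobable entropy H₀ = log₂ 8 = 3.0000 bits.
Skewed entropy H = −Σ pᵢ log₂ pᵢ = 2.7100 bits.
ΔRT = b·(H₀ − H) = 140 × 0.2900 = 40.60 ms.

41 ms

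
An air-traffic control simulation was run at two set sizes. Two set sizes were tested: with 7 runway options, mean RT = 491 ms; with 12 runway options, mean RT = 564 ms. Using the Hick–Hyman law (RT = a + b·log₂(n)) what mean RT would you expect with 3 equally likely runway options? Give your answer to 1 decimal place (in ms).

376.2 ms

Solve the two-equation system in a and b:
  b = (564 − 491) / (log₂ 12 − log₂ 7) = 73 / (3.5850 − 2.8074) = 93.878 ms/bit
  a = 491 − 93.878 × 2.8074 = 227.452 ms
Then RT(3) = 227.452 + 93.878 × log₂ 3 = 227.452 + 93.878 × 1.5850 ≈ 376.245 ms.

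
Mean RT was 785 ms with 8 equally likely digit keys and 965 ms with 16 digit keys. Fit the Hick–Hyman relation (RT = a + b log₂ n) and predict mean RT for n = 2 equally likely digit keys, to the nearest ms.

425 ms

Solve the two-equation system in a and b:
  b = (965 − 785) / (log₂ 16 − log₂ 8) = 180 / (4 − 3) = 180 ms/bit
  a = 785 − 180 × 3 = 245 ms
Then RT(2) = 245 + 180 × log₂ 2 = 245 + 180 × 1 ≈ 425.000 ms.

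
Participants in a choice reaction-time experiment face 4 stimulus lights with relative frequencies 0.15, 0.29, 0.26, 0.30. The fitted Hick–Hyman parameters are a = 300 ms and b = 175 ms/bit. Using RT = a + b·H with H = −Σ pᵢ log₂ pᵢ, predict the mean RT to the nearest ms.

Entropy contributions −pᵢ log₂ pᵢ: 0.4105, 0.5179, 0.5053, 0.5211; sum H = 1.9548 bits.
RT = a + bH = 300 + 175·1.9548 = 642.09 ms.

642 ms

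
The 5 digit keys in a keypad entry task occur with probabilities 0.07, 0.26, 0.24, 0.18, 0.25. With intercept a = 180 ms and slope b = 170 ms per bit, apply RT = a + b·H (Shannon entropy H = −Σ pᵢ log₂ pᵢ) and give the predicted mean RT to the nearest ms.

H = 0.07·log₂(1/0.07) + 0.26·log₂(1/0.26) + 0.24·log₂(1/0.24) + 0.18·log₂(1/0.18) + 0.25·log₂(1/0.25) = 2.2133 bits.
RT = 180 + 170 × 2.2133 = 556.26 ms.

556 ms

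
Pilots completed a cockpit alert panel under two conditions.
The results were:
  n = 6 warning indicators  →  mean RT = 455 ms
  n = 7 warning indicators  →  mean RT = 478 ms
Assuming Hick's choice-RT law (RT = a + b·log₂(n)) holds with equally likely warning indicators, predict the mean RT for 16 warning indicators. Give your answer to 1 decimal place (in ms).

601.3 ms

With log₂ n on the abscissa the relation is linear; from the two conditions:
  b = (478 − 455) / (log₂ 7 − log₂ 6) = 23 / (2.8074 − 2.5850) = 103.421 ms/bit
  a = 455 − 103.421 × 2.5850 = 187.661 ms
Then RT(16) = 187.661 + 103.421 × log₂ 16 = 187.661 + 103.421 × 4 ≈ 601.344 ms.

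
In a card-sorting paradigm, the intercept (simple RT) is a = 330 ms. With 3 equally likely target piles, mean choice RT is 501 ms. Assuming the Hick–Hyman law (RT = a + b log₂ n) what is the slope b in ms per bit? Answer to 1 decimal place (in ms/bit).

107.9 ms/bit

b = (501 − 330) / log₂(3) = 171 / 1.5850 = 107.889 ms/bit.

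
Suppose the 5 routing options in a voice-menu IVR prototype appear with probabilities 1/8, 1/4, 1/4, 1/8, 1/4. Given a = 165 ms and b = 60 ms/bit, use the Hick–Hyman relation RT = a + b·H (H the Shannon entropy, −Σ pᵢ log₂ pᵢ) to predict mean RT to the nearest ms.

Each term −pᵢ log₂ pᵢ: 0.125·3 + 0.25·2 + 0.25·2 + 0.125·3 + 0.25·2; summed, H = 2.250 bits.
Mean RT = a + bH = 165 + 60·2.250 = 300.00 ms.

300 ms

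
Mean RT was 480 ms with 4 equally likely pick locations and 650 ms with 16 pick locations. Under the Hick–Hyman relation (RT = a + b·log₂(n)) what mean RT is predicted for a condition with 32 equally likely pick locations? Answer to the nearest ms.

735 ms

With log₂ n on the abscissa the relation is linear; from the two conditions:
  b = (650 − 480) / (log₂ 16 − log₂ 4) = 170 / (4 − 2) = 85 ms/bit
  a = 480 − 85 × 2 = 310 ms
Then RT(32) = 310 + 85 × log₂ 32 = 310 + 85 × 5 ≈ 735.000 ms.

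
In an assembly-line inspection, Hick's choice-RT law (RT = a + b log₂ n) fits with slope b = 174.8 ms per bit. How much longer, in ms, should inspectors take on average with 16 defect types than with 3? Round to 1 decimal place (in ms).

Only the slope matters, since a is common to both: ΔRT = b·log₂(n₂/n₁).
log₂(16) − log₂(3) = 4 − 1.5850 = 2.4150.
ΔRT = 174.8 × 2.4150 = 422.149 ms.

422.1 ms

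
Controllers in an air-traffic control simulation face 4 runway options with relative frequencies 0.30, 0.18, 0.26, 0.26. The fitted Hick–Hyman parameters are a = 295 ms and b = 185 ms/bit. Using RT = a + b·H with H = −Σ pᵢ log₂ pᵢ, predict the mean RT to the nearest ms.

661 ms

Entropy contributions −pᵢ log₂ pᵢ: 0.5211, 0.4453, 0.5053, 0.5053; sum H = 1.9770 bits.
RT = a + bH = 295 + 185·1.9770 = 660.74 ms.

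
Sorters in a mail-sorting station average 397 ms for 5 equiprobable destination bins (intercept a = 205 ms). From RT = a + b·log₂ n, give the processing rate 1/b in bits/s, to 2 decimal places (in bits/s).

Choice component = 397 − 205 = 192 ms over log₂(5) = 2.3219 bits.
b = 192 / 2.3219 = 82.690 ms/bit, so 1/b = 12.093 bits/s.

12.09 bits/s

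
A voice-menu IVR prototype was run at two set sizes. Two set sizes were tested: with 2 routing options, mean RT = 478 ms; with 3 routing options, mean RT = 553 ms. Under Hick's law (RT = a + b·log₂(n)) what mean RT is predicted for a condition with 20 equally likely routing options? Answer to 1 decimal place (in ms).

903.9 ms

RT is linear in log₂ n, so two points fix the line:
  b = (553 − 478) / (log₂ 3 − log₂ 2) = 75 / (1.5850 − 1) = 128.213 ms/bit
  a = 478 − 128.213 × 1 = 349.787 ms
Then RT(20) = 349.787 + 128.213 × log₂ 20 = 349.787 + 128.213 × 4.3219 ≈ 903.916 ms.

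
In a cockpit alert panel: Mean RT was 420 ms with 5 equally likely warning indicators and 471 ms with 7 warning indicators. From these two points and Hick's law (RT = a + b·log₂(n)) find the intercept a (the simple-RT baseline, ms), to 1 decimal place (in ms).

Slope: b = (471 − 420) / (log₂ 7 − log₂ 5) = 51/0.4854 = 105.062 ms/bit.
a = RT₁ − b·log₂ n₁ = 420 − 105.062 × 2.3219 = 176.053 ms.

176.1 ms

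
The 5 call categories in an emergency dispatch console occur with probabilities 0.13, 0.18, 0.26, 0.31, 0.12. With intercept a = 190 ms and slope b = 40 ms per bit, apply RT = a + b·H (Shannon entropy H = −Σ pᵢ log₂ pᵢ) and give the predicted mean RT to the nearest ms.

279 ms

H = 0.13·log₂(1/0.13) + 0.18·log₂(1/0.18) + 0.26·log₂(1/0.26) + 0.31·log₂(1/0.31) + 0.12·log₂(1/0.12) = 2.2241 bits.
RT = 190 + 40 × 2.2241 = 278.96 ms.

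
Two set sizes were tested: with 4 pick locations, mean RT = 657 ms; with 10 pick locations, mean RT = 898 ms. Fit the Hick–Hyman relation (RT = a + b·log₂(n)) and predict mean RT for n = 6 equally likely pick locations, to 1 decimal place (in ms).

Fit slope and intercept:
  b = (898 − 657) / (log₂ 10 − log₂ 4) = 241 / (3.3219 − 2) = 182.309 ms/bit
  a = 657 − 182.309 × 2 = 292.381 ms
Then RT(6) = 292.381 + 182.309 × log₂ 6 = 292.381 + 182.309 × 2.5850 ≈ 763.644 ms.

763.6 ms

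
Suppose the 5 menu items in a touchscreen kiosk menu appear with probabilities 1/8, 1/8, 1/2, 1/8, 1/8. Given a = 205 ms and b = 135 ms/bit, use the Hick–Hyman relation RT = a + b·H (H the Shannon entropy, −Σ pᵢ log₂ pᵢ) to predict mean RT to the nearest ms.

Each term −pᵢ log₂ pᵢ: 0.125·3 + 0.125·3 + 0.5·1 + 0.125·3 + 0.125·3; summed, H = 2.000 bits.
Mean RT = a + bH = 205 + 135·2.000 = 475.00 ms.

475 ms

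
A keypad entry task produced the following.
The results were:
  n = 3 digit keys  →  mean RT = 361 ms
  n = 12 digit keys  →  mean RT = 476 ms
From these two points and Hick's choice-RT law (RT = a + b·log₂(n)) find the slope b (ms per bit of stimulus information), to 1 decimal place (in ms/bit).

b = (RT₂ − RT₁)/(log₂ n₂ − log₂ n₁) = (476 − 361)/(3.5850 − 1.5850) = 57.500 ms/bit.

57.5 ms/bit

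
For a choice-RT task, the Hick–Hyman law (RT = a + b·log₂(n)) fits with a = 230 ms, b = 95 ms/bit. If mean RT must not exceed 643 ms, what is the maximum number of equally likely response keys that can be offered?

Set 230 + 95·log₂ n ≤ 643 → log₂ n ≤ (643 − 230)/95 = 4.3474.
So n ≤ 2^4.3474 = 20.356; the largest integer n is 20.

20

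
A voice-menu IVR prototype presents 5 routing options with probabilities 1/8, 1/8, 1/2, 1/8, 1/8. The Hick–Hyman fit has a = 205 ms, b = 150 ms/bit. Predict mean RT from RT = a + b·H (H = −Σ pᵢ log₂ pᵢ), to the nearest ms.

505 ms

Each term −pᵢ log₂ pᵢ: 0.125·3 + 0.125·3 + 0.5·1 + 0.125·3 + 0.125·3; summed, H = 2.000 bits.
Mean RT = a + bH = 205 + 150·2.000 = 505.00 ms.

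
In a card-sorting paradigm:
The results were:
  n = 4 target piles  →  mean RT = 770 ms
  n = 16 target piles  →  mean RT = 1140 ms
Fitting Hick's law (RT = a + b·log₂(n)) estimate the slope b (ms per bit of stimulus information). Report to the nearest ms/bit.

185 ms/bit

Slope: b = (1140 − 770) / (log₂ 16 − log₂ 4) = 370/2.0000 = 185 ms/bit.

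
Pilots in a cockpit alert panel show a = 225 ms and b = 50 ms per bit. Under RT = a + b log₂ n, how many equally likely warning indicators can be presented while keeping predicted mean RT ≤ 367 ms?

7

Set 225 + 50·log₂ n ≤ 367 → log₂ n ≤ (367 − 225)/50 = 2.8400.
So n ≤ 2^2.8400 = 7.160; the largest integer n is 7.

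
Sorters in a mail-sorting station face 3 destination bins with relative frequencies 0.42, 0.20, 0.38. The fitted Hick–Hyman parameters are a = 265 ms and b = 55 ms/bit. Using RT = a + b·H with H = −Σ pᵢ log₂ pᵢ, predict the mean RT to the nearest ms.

Entropy contributions −pᵢ log₂ pᵢ: 0.5256, 0.4644, 0.5305; sum H = 1.5205 bits.
RT = a + bH = 265 + 55·1.5205 = 348.63 ms.

349 ms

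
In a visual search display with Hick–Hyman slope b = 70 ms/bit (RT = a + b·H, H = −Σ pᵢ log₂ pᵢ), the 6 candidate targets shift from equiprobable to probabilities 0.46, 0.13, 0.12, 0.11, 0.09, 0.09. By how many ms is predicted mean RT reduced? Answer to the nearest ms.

24 ms

Equiprobable entropy H₀ = log₂ 6 = 2.5850 bits.
Skewed entropy H = −Σ pᵢ log₂ pᵢ = 2.2406 bits.
ΔRT = b·(H₀ − H) = 70 × 0.3443 = 24.10 ms.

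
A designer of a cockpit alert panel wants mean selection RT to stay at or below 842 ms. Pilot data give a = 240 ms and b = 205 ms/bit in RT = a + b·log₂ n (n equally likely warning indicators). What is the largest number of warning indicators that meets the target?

7

Set 240 + 205·log₂ n ≤ 842 → log₂ n ≤ (842 − 240)/205 = 2.9366.
So n ≤ 2^2.9366 = 7.656; the largest integer n is 7.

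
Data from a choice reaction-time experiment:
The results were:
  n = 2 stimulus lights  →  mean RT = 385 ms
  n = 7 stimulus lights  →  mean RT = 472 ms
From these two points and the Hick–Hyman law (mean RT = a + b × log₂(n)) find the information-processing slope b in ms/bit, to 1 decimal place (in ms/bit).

b = (RT₂ − RT₁)/(log₂ n₂ − log₂ n₁) = (472 − 385)/(2.8074 − 1) = 48.137 ms/bit.

48.1 ms/bit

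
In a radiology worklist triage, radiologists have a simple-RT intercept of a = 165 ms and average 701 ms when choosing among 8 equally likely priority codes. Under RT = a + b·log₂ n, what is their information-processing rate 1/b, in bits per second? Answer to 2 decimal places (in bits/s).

5.60 bits/s

Choice component = 701 − 165 = 536 ms over log₂(8) = 3 bits.
b = 536 / 3 = 178.667 ms/bit, so 1/b = 5.597 bits/s.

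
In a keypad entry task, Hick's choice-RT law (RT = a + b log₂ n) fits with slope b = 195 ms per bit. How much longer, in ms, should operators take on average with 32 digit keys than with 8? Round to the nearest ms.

Only the slope matters, since a is common to both: ΔRT = b·log₂(n₂/n₁).
log₂(32) − log₂(8) = log₂(32/8) = log₂(4) = 2.
ΔRT = 195 × 2.0000 = 390.000 ms.

390 ms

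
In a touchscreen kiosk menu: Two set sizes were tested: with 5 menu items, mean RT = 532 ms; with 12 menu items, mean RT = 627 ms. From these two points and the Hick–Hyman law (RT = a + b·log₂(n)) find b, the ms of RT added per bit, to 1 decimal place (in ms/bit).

The slope on a log₂ axis is (627 − 532) / (3.5850 − 2.3219) = 75.216 ms/bit.

75.2 ms/bit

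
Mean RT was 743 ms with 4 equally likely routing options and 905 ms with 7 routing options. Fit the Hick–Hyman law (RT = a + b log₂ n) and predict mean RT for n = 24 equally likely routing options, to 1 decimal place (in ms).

RT is linear in log₂ n, so two points fix the line:
  b = (905 − 743) / (log₂ 7 − log₂ 4) = 162 / (2.8074 − 2) = 200.655 ms/bit
  a = 743 − 200.655 × 2 = 341.690 ms
Then RT(24) = 341.690 + 200.655 × log₂ 24 = 341.690 + 200.655 × 4.5850 ≈ 1261.686 ms.

1261.7 ms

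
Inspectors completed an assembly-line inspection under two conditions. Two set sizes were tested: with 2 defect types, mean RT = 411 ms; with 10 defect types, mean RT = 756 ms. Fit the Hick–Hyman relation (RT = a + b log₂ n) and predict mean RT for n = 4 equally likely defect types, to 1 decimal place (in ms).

559.6 ms

With log₂ n on the abscissa the relation is linear; from the two conditions:
  b = (756 − 411) / (log₂ 10 − log₂ 2) = 345 / (3.3219 − 1) = 148.583 ms/bit
  a = 411 − 148.583 × 1 = 262.417 ms
Then RT(4) = 262.417 + 148.583 × log₂ 4 = 262.417 + 148.583 × 2 ≈ 559.583 ms.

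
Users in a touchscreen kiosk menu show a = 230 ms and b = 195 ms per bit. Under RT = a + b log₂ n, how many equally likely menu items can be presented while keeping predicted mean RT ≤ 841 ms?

Information budget: (841 − 230)/195 = 3.1333 bits, so n ≤ 2^3.1333 = 8.775 → at most 8.

8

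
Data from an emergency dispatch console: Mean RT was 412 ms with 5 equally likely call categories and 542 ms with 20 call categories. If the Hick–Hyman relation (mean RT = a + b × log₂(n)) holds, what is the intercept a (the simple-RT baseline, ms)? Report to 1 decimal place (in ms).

The slope on a log₂ axis is (542 − 412) / (4.3219 − 2.3219) = 65.000 ms/bit.
a = RT₁ − b·log₂ n₁ = 412 − 65.000 × 2.3219 = 261.075 ms.

261.1 ms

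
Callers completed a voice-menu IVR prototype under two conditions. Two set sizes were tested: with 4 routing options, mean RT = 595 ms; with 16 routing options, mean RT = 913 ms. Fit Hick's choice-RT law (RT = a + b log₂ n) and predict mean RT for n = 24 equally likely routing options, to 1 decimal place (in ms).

With log₂ n on the abscissa the relation is linear; from the two conditions:
  b = (913 − 595) / (log₂ 16 − log₂ 4) = 318 / (4 − 2) = 159.000 ms/bit
  a = 595 − 159.000 × 2 = 277.000 ms
Then RT(24) = 277.000 + 159.000 × log₂ 24 = 277.000 + 159.000 × 4.5850 ≈ 1006.009 ms.

1006.0 ms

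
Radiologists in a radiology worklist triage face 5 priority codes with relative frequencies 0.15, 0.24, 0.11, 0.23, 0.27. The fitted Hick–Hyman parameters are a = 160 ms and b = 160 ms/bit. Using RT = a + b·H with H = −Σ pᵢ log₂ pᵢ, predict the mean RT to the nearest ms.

520 ms

H = 0.15·log₂(1/0.15) + 0.24·log₂(1/0.24) + 0.11·log₂(1/0.11) + 0.23·log₂(1/0.23) + 0.27·log₂(1/0.27) = 2.2527 bits.
RT = 160 + 160 × 2.2527 = 520.42 ms.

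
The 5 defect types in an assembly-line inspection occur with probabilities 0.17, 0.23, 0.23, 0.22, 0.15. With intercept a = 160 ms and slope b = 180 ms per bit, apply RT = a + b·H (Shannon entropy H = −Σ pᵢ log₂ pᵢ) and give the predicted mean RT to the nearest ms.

Entropy contributions −pᵢ log₂ pᵢ: 0.4346, 0.4877, 0.4877, 0.4806, 0.4105; sum H = 2.3010 bits.
RT = a + bH = 160 + 180·2.3010 = 574.19 ms.

574 ms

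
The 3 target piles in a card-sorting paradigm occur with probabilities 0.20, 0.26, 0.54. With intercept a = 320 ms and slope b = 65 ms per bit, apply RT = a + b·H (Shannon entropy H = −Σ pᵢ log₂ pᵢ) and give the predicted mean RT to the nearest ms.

414 ms

H = 0.20·log₂(1/0.20) + 0.26·log₂(1/0.26) + 0.54·log₂(1/0.54) = 1.4497 bits.
RT = 320 + 65 × 1.4497 = 414.23 ms.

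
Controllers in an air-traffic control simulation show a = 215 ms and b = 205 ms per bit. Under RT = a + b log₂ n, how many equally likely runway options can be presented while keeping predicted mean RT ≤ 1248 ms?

32

Information budget: (1248 − 215)/205 = 5.0390 bits, so n ≤ 2^5.0390 = 32.877 → at most 32.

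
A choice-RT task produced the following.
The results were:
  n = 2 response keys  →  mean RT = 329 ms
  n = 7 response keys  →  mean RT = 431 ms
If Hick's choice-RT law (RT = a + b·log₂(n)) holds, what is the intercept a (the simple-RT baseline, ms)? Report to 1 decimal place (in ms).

272.6 ms

b = (RT₂ − RT₁)/(log₂ n₂ − log₂ n₁) = (431 − 329)/(2.8074 − 1) = 56.436 ms/bit.
Intercept: a = 329 − 56.436·log₂(2) = 272.564 ms.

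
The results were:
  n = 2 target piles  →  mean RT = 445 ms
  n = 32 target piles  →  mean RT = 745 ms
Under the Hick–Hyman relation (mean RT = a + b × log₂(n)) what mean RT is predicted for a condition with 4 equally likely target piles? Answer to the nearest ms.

Solve the two-equation system in a and b:
  b = (745 − 445) / (log₂ 32 − log₂ 2) = 300 / (5 − 1) = 75 ms/bit
  a = 445 − 75 × 1 = 370 ms
Then RT(4) = 370 + 75 × log₂ 4 = 370 + 75 × 2 ≈ 520.000 ms.

520 ms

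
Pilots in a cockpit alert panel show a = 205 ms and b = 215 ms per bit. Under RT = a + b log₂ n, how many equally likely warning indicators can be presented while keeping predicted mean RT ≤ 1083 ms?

Set 205 + 215·log₂ n ≤ 1083 → log₂ n ≤ (1083 − 205)/215 = 4.0837.
So n ≤ 2^4.0837 = 16.956; the largest integer n is 16.

16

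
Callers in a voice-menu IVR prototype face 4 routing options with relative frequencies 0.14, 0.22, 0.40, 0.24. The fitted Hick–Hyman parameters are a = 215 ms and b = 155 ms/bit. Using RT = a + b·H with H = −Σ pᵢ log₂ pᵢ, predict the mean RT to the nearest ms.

510 ms

H = 0.14·log₂(1/0.14) + 0.22·log₂(1/0.22) + 0.40·log₂(1/0.40) + 0.24·log₂(1/0.24) = 1.9006 bits.
RT = 215 + 155 × 1.9006 = 509.59 ms.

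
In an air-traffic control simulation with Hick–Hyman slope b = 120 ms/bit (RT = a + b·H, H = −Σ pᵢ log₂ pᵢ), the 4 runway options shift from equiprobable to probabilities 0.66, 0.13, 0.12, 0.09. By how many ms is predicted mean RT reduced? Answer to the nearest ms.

Equiprobable entropy H₀ = log₂ 4 = 2.0000 bits.
Skewed entropy H = −Σ pᵢ log₂ pᵢ = 1.4580 bits.
ΔRT = b·(H₀ − H) = 120 × 0.5420 = 65.04 ms.

65 ms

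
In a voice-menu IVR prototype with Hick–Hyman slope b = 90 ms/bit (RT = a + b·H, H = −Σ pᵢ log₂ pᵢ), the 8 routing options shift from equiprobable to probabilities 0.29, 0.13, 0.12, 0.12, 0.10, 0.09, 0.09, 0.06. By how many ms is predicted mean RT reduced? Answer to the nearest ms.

15 ms

Equiprobable entropy H₀ = log₂ 8 = 3.0000 bits.
Skewed entropy H = −Σ pᵢ log₂ pᵢ = 2.8357 bits.
ΔRT = b·(H₀ − H) = 90 × 0.1643 = 14.79 ms.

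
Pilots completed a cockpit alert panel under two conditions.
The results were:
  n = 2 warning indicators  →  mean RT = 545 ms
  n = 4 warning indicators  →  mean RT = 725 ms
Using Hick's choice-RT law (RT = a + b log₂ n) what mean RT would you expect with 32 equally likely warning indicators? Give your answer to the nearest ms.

1265 ms

Solve the two-equation system in a and b:
  b = (725 − 545) / (log₂ 4 − log₂ 2) = 180 / (2 − 1) = 180 ms/bit
  a = 545 − 180 × 1 = 365 ms
Then RT(32) = 365 + 180 × log₂ 32 = 365 + 180 × 5 ≈ 1265.000 ms.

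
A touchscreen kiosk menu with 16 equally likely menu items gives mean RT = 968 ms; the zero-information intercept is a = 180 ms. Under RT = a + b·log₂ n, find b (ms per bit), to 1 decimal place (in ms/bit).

197.0 ms/bit

log₂(16) = 4 bits.
b = (RT − a)/log₂ n = (968 − 180) / 4 = 197.000 ms/bit.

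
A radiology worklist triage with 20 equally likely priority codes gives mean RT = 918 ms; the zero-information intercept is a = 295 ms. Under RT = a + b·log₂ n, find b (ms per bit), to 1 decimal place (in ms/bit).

144.1 ms/bit

log₂(20) = 4.3219 bits.
b = (RT − a)/log₂ n = (918 − 295) / 4.3219 = 144.149 ms/bit.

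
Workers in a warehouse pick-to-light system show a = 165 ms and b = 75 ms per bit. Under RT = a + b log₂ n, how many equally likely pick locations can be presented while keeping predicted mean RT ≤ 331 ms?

4

Set 165 + 75·log₂ n ≤ 331 → log₂ n ≤ (331 − 165)/75 = 2.2133.
So n ≤ 2^2.2133 = 4.637; the largest integer n is 4.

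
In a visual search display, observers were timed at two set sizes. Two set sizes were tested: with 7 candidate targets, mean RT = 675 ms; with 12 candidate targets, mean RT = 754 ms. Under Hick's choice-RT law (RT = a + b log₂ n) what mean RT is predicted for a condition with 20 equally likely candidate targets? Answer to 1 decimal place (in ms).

Fit slope and intercept:
  b = (754 − 675) / (log₂ 12 − log₂ 7) = 79 / (3.5850 − 2.8074) = 101.594 ms/bit
  a = 675 − 101.594 × 2.8074 = 389.791 ms
Then RT(20) = 389.791 + 101.594 × log₂ 20 = 389.791 + 101.594 × 4.3219 ≈ 828.871 ms.

828.9 ms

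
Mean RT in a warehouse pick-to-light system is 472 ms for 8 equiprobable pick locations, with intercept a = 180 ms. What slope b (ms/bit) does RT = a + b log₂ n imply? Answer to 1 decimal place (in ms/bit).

97.3 ms/bit

b = (472 − 180) / log₂(8) = 292 / 3 = 97.333 ms/bit.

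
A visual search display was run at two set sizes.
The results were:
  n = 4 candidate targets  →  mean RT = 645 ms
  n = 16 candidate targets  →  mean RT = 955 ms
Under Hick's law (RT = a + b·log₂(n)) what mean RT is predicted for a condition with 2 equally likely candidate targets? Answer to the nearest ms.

490 ms

Solve the two-equation system in a and b:
  b = (955 − 645) / (log₂ 16 − log₂ 4) = 310 / (4 − 2) = 155 ms/bit
  a = 645 − 155 × 2 = 335 ms
Then RT(2) = 335 + 155 × log₂ 2 = 335 + 155 × 1 ≈ 490.000 ms.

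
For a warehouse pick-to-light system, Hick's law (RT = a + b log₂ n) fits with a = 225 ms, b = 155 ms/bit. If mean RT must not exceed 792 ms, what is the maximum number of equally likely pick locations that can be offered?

155·log₂ n ≤ 792 − 225 = 567, giving log₂ n ≤ 3.6581 and n ≤ 12.624. The largest whole number is 12.

12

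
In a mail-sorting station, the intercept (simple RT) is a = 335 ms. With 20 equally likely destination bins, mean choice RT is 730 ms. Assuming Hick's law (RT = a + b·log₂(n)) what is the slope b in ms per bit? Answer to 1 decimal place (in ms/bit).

91.4 ms/bit

log₂(20) = 4.3219 bits.
b = (RT − a)/log₂ n = (730 − 335) / 4.3219 = 91.394 ms/bit.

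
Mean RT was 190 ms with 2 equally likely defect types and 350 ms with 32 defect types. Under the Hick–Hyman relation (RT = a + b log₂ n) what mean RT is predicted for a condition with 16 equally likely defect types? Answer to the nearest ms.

310 ms

Solve the two-equation system in a and b:
  b = (350 − 190) / (log₂ 32 − log₂ 2) = 160 / (5 − 1) = 40 ms/bit
  a = 190 − 40 × 1 = 150 ms
Then RT(16) = 150 + 40 × log₂ 16 = 150 + 40 × 4 ≈ 310.000 ms.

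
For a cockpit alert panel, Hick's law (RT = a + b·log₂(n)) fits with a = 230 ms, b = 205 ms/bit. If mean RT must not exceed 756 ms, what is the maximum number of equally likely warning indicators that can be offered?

Information budget: (756 − 230)/205 = 2.5659 bits, so n ≤ 2^2.5659 = 5.921 → at most 5.

5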